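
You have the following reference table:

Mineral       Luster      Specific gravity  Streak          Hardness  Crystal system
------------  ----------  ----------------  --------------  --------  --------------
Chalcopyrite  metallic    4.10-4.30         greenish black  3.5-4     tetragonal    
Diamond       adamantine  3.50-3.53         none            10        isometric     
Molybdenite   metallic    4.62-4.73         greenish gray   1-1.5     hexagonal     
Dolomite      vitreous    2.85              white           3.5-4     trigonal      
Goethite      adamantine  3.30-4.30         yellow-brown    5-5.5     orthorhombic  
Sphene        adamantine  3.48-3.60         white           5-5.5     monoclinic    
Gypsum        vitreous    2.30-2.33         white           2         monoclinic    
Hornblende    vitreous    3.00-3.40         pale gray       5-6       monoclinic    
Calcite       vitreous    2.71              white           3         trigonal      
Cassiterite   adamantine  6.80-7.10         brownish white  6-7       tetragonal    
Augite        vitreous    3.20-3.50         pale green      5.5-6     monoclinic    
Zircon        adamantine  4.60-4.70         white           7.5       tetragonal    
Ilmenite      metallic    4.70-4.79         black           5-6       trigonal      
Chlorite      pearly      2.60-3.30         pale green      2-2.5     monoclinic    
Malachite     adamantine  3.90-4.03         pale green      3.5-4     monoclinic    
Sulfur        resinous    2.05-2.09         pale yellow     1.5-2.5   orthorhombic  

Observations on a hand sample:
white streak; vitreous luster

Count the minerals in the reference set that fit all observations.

White streak — Dolomite, Sphene, Gypsum, Calcite, Zircon remain.
Vitreous luster is inconsistent with Sphene, Zircon.
Remaining candidates: Calcite, Dolomite, Gypsum.
That is 3 minerals.

3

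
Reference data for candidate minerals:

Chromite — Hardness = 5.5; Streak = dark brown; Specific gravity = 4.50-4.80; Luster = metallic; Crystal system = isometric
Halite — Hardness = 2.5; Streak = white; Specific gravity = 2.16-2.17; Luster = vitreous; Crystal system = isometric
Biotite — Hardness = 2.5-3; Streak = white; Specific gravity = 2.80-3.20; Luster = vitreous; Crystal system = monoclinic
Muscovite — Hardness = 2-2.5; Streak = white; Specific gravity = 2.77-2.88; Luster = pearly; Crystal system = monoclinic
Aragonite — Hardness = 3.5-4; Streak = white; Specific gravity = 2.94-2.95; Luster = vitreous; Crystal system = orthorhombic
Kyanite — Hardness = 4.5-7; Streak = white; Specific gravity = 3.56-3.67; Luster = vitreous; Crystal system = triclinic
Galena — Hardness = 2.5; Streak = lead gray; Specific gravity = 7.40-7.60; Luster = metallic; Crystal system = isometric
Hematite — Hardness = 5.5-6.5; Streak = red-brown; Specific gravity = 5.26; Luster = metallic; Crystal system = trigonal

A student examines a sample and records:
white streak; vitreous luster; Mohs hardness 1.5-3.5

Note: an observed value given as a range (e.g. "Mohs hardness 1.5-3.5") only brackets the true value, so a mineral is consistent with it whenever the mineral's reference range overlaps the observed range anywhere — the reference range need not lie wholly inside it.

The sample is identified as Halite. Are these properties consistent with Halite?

White streak — agrees with Halite (white streak).
Vitreous luster — agrees with Halite (vitreous luster).
Mohs hardness 1.5-3.5 — agrees with Halite (hardness 2.5).
Every observed property is compatible with the reference values for Halite.

Yes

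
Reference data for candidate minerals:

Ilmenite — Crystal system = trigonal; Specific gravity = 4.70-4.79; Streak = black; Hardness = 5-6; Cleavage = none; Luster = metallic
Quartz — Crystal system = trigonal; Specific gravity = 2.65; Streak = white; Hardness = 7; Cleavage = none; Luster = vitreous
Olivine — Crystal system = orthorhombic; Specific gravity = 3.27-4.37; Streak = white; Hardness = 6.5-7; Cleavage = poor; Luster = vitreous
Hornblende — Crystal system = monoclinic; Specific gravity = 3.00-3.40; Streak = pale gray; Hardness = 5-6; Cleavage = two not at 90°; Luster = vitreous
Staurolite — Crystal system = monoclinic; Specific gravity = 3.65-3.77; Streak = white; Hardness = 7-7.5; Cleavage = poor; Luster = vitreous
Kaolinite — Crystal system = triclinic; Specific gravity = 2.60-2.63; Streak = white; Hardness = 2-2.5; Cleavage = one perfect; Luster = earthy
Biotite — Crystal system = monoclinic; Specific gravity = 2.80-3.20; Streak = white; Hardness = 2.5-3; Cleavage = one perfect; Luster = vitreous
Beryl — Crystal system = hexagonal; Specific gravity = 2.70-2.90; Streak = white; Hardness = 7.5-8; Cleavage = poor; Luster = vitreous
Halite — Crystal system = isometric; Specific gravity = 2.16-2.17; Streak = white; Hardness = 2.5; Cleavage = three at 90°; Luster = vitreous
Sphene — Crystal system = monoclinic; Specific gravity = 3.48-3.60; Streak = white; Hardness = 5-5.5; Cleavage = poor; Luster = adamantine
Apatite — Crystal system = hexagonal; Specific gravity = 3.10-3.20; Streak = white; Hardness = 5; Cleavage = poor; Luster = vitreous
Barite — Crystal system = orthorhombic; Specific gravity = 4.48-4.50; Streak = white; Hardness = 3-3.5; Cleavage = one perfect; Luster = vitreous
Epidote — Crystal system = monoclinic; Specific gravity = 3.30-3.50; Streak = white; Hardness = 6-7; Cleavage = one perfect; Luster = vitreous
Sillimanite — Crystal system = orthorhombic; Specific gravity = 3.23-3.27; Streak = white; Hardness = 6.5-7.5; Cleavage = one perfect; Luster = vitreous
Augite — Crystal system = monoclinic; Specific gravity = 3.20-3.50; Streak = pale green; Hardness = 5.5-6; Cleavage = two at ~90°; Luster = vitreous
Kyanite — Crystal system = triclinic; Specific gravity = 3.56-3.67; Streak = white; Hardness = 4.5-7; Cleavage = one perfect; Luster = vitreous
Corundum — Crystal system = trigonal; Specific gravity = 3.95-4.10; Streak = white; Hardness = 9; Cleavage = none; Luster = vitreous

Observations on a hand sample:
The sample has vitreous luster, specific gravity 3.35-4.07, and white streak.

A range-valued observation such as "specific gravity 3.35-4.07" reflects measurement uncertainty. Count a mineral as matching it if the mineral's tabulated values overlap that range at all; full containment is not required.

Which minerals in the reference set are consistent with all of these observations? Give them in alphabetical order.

Corundum, Epidote, Kyanite, Olivine, Staurolite

Vitreous luster is inconsistent with Ilmenite, Kaolinite, Sphene.
Specific gravity 3.35-4.07: Olivine, Hornblende, Staurolite, Epidote, Augite, Kyanite, Corundum remain.
White streak eliminates Hornblende, Augite.
The minerals that satisfy all observations are Corundum, Epidote, Kyanite, Olivine, Staurolite.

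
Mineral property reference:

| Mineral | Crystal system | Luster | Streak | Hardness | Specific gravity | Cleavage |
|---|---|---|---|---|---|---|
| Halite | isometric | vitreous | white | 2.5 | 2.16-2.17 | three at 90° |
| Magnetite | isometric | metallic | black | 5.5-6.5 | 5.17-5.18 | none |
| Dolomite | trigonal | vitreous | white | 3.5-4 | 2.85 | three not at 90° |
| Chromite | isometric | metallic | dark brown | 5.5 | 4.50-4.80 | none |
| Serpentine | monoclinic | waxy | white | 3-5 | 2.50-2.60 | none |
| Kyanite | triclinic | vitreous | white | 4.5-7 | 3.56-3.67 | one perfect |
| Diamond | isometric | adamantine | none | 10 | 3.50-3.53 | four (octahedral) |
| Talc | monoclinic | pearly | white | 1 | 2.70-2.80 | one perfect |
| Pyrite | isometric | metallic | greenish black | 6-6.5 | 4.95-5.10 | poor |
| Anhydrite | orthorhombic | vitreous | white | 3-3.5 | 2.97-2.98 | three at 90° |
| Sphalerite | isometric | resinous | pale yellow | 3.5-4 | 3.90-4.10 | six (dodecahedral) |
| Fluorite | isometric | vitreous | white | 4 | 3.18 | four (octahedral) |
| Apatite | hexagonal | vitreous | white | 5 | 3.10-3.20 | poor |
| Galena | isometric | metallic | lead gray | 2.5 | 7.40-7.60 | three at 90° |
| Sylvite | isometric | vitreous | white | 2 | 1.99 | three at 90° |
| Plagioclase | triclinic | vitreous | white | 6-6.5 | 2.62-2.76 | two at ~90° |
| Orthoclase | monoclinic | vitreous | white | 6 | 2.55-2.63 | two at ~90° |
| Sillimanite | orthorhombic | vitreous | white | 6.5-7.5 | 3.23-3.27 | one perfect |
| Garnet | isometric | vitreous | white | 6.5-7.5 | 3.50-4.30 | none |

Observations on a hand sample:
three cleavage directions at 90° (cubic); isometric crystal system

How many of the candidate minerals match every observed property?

3

Three cleavage directions at 90° (cubic): only Halite, Anhydrite, Galena, Sylvite remain.
Isometric crystal system rules out Anhydrite.
Consistent with every observation: Galena, Halite, Sylvite.
That is 3 minerals.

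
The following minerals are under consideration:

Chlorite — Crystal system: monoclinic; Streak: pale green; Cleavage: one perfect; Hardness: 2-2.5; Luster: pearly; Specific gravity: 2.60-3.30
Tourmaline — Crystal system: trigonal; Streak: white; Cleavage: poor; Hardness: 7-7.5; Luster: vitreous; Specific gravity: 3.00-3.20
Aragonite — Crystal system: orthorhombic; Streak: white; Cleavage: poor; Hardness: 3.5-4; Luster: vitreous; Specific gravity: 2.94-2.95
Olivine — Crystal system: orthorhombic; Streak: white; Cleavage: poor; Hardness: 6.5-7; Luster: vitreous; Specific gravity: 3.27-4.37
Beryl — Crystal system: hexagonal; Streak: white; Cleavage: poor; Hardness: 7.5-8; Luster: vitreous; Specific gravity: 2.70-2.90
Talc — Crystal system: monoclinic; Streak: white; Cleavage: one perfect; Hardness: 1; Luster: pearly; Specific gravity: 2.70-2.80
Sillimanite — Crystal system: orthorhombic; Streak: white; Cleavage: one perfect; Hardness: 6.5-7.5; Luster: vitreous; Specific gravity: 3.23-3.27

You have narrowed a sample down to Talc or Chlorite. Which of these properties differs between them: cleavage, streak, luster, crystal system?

streak

Cleavage: both one perfect — shared.
Streak: Talc white, Chlorite pale green — these differ.
Luster: both pearly — shared.
Crystal system: both monoclinic — shared.
Of the listed properties, streak is the one that separates them.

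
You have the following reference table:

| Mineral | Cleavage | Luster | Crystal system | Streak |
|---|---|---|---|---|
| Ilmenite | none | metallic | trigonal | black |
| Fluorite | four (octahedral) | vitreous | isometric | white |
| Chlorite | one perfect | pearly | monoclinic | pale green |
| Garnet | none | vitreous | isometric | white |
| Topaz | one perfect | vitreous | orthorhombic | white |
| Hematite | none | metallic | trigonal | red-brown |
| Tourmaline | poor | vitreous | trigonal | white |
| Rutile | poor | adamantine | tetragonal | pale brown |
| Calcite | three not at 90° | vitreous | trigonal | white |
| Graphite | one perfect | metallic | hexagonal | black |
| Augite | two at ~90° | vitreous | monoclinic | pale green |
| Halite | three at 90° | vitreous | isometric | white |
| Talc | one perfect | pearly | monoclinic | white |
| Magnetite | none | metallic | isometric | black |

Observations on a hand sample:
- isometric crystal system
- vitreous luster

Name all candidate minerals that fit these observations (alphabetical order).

Fluorite, Garnet, Halite

Isometric crystal system: Fluorite, Garnet, Halite, Magnetite remain.
Vitreous luster is inconsistent with Magnetite.
Remaining candidates: Fluorite, Garnet, Halite.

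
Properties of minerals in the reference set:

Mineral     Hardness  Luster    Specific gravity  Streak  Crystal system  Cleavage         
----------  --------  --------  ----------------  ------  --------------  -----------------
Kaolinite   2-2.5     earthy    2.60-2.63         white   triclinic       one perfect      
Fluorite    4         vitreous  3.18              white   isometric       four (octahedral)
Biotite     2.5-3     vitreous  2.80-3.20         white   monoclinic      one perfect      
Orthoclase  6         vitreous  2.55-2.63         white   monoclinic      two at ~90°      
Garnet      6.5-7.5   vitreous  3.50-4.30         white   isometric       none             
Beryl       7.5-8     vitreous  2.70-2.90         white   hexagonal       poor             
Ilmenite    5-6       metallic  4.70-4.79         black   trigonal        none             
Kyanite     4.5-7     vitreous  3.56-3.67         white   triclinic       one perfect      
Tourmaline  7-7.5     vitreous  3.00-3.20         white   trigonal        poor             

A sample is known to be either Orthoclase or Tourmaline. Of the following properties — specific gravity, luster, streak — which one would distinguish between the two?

Specific gravity: Orthoclase 2.55-2.63, Tourmaline 3.00-3.20 — different.
Luster: both vitreous — shared.
Streak: both white — shared.
Specific gravity is the diagnostic property here.

specific gravity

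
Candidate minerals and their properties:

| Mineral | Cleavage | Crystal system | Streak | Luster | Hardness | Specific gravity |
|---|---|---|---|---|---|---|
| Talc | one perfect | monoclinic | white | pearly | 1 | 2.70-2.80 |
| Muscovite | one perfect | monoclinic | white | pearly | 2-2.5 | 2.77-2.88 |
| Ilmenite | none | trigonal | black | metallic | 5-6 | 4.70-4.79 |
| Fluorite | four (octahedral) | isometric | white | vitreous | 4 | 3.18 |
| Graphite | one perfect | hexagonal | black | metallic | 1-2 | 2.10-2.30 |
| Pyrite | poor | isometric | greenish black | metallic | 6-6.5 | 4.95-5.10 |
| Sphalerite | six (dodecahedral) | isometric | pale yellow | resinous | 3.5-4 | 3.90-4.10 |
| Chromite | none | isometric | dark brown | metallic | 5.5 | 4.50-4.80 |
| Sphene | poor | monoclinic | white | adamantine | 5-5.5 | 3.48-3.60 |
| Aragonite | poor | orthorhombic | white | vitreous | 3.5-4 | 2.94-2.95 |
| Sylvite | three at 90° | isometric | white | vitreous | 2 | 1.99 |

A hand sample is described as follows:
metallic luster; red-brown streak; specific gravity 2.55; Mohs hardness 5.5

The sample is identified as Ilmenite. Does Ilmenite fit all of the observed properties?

No

Metallic luster — matches Ilmenite (metallic luster).
Red-brown streak — Ilmenite has black streak; which does not match.
Specific gravity 2.55 — Ilmenite has SG 4.70-4.79; which does not match.
Mohs hardness 5.5 — matches Ilmenite (hardness 5-6).
2 of the observed properties are inconsistent with Ilmenite.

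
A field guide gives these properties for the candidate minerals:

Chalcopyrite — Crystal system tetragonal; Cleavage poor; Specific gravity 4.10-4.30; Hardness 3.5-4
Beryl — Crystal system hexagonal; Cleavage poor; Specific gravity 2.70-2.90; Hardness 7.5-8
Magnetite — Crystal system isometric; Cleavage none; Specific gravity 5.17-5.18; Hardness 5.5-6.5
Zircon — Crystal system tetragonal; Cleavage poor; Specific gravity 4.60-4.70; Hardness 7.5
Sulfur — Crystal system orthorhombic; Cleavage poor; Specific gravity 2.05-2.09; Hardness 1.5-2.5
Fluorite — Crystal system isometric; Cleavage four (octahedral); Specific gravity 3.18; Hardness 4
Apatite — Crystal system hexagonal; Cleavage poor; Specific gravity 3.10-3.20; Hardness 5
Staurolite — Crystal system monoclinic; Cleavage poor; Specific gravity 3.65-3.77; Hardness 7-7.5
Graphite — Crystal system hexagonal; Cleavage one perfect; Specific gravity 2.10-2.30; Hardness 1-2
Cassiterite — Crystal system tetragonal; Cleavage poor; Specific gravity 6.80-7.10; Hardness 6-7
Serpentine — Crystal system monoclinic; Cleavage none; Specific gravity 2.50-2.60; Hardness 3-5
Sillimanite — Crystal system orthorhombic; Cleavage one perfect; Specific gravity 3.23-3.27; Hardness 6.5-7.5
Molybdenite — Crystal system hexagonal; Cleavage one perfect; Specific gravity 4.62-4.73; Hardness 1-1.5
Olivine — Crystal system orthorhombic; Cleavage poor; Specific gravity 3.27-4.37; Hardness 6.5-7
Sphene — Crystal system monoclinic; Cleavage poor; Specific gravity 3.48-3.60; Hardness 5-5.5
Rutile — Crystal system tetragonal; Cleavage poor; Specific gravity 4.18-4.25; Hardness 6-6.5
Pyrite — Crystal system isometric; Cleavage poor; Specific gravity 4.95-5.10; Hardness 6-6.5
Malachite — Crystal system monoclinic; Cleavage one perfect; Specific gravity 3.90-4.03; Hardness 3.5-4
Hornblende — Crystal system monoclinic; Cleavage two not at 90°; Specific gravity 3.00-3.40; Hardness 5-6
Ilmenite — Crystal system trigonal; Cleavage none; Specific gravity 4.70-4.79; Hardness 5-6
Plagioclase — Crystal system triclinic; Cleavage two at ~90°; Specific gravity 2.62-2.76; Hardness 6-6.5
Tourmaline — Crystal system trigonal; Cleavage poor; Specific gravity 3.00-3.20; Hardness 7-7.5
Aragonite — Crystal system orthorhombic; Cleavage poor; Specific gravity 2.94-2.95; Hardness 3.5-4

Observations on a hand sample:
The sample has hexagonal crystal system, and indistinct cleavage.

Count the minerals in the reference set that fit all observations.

2

Hexagonal crystal system: Beryl, Apatite, Graphite, Molybdenite remain.
Indistinct cleavage rules out Graphite, Molybdenite.
The minerals that satisfy all observations are Apatite, Beryl.
That is 2 minerals.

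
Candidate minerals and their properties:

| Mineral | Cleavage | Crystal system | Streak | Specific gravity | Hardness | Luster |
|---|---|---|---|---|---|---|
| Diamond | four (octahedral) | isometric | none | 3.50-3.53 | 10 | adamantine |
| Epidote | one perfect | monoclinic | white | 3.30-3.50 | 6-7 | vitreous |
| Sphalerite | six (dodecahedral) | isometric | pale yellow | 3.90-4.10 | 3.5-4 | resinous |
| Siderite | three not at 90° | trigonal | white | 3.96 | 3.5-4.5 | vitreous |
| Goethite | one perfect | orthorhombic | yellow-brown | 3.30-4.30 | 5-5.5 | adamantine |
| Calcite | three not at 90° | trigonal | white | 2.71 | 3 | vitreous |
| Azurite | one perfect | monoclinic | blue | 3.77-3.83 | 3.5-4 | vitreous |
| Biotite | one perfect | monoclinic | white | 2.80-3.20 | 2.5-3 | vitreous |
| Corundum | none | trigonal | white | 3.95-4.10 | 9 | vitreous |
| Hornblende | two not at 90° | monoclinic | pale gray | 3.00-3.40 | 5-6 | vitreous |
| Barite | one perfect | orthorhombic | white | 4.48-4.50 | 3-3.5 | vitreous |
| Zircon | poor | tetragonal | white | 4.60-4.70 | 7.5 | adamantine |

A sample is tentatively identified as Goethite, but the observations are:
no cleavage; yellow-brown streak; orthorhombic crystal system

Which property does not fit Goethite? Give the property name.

No cleavage: Goethite has cleavage one perfect — does not match.
Yellow-brown streak: Goethite has yellow-brown streak — consistent.
Orthorhombic crystal system: Goethite has orthorhombic system — consistent.
Only the cleavage is inconsistent.

cleavage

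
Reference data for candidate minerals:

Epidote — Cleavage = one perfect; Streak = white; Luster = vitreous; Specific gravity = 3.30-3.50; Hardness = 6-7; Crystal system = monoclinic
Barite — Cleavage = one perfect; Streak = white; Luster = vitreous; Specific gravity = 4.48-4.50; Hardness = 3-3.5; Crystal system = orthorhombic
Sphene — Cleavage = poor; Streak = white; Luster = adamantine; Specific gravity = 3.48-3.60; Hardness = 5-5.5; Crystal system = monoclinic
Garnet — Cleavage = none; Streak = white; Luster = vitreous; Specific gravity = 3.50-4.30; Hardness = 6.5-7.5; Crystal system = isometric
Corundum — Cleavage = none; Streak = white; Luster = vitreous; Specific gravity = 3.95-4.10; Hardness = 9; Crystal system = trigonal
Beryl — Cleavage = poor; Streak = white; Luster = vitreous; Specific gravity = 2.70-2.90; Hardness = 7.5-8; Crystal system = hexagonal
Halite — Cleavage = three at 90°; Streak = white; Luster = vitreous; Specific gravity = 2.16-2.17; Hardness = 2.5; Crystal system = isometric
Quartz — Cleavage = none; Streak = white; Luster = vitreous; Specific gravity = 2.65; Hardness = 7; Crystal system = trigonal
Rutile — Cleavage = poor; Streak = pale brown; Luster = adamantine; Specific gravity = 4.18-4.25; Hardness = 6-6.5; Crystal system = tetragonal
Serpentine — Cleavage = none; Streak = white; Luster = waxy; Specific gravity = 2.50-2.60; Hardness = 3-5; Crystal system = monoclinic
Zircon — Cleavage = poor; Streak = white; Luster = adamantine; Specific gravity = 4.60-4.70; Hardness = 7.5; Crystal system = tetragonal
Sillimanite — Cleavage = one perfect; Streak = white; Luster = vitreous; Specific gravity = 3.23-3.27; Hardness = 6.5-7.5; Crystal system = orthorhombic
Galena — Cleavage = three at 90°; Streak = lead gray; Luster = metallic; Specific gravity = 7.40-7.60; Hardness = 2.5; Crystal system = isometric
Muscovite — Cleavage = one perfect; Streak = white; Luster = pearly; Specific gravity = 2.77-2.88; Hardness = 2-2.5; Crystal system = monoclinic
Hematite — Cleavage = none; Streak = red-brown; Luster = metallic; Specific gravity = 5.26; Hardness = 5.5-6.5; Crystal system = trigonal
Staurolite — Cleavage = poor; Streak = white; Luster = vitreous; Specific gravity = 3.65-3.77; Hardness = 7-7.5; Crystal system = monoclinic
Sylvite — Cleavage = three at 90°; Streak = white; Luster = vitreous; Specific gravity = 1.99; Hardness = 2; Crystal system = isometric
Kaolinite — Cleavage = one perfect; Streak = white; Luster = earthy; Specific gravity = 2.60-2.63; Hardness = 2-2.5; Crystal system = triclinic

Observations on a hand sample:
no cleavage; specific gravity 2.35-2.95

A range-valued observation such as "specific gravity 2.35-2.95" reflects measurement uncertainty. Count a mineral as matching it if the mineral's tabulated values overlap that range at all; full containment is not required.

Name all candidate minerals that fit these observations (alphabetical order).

No cleavage — only Garnet, Corundum, Quartz, Serpentine, Hematite remain.
Specific gravity 2.35-2.95 — leaves Quartz, Serpentine.
Remaining candidates: Quartz, Serpentine.

Quartz, Serpentine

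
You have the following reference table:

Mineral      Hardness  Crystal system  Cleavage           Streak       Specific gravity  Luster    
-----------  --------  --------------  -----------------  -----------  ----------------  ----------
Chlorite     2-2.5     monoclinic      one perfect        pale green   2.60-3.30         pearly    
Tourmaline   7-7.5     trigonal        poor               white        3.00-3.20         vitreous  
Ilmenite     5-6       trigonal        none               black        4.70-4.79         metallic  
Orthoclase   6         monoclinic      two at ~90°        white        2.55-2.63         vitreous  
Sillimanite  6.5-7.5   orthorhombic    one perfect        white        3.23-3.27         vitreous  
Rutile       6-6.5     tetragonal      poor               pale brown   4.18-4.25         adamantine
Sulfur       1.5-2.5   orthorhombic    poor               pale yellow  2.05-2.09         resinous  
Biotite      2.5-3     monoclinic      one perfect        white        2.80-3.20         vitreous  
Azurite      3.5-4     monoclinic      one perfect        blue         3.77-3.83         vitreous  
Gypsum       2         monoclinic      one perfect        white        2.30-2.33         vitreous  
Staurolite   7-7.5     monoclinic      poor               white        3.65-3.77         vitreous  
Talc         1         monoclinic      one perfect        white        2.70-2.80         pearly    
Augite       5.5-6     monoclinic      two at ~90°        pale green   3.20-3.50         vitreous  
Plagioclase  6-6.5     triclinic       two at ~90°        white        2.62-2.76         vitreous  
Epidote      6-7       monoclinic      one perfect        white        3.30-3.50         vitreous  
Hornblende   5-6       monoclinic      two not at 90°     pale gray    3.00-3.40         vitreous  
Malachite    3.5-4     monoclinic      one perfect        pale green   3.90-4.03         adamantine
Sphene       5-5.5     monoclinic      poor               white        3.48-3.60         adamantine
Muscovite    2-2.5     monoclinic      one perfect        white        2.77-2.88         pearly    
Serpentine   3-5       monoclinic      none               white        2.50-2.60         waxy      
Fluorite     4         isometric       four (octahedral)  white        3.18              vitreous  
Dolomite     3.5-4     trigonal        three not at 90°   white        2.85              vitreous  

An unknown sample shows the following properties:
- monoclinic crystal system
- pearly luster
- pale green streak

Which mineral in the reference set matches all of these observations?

Chlorite

Monoclinic crystal system — only Chlorite, Orthoclase, Biotite, Azurite, Gypsum, Staurolite, Talc, Augite, Epidote, Hornblende, Malachite, Sphene, Muscovite, Serpentine remain.
Pearly luster — leaves Chlorite, Talc, Muscovite.
Pale green streak — leaves Chlorite.
Only Chlorite satisfies all observations.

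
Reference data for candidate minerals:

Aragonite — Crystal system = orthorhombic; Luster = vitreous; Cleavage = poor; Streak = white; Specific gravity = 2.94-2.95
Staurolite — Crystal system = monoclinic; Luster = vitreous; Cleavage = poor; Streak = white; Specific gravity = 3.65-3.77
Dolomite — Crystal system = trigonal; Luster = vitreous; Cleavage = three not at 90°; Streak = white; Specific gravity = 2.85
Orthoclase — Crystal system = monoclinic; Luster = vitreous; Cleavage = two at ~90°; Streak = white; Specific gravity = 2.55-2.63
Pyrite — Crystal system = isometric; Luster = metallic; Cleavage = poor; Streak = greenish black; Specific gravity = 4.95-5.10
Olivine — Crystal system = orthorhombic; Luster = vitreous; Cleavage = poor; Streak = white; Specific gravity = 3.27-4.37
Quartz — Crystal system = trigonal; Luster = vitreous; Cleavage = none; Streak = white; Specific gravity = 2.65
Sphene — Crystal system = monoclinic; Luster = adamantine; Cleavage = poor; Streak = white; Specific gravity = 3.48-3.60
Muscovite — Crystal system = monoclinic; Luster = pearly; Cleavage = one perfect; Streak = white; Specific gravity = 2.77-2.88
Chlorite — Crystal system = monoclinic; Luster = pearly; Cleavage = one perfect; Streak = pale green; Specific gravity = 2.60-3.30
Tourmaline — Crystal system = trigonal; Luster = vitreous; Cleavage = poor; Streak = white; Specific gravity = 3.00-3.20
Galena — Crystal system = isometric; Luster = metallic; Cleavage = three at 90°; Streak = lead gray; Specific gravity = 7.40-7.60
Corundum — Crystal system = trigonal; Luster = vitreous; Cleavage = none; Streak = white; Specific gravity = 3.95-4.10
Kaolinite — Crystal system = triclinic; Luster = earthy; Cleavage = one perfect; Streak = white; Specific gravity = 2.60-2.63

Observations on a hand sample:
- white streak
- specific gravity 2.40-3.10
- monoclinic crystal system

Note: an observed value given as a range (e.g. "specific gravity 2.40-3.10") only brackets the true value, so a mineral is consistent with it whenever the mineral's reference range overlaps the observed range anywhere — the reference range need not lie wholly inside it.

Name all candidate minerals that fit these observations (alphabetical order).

White streak excludes Pyrite, Chlorite, Galena.
Specific gravity 2.40-3.10 rules out Staurolite, Olivine, Sphene, Corundum.
Monoclinic crystal system — only Orthoclase, Muscovite remain.
The minerals that satisfy all observations are Muscovite, Orthoclase.

Muscovite, Orthoclase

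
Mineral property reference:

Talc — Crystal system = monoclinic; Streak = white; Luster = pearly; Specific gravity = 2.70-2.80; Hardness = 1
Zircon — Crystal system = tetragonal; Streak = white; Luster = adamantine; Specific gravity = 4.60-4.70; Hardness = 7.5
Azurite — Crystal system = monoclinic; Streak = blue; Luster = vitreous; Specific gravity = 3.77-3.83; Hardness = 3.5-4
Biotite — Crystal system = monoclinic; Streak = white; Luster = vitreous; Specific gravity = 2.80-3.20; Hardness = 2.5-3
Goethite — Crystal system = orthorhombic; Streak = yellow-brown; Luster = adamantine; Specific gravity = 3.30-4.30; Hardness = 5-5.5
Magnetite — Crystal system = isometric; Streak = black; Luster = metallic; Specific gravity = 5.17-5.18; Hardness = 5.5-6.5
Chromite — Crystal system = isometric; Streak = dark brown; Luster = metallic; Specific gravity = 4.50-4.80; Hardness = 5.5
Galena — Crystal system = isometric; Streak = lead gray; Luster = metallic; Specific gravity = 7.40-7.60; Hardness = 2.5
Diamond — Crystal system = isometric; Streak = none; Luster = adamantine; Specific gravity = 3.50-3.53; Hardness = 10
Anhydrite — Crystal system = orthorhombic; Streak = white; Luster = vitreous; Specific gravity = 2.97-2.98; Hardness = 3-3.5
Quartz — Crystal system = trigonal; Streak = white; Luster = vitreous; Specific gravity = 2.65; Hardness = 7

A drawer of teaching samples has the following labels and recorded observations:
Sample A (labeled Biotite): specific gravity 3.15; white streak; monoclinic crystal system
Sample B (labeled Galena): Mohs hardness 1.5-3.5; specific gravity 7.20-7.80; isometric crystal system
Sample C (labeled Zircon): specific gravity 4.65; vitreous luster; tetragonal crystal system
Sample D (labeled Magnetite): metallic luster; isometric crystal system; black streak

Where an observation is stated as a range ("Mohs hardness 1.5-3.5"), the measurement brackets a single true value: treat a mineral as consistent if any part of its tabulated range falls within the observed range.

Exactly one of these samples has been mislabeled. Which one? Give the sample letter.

C

Sample A: observations are consistent with Biotite.
Sample B: observations are consistent with Galena.
Sample C: vitreous luster is outside the reference for Zircon (adamantine luster) — mislabeled.
Sample D: observations are consistent with Magnetite.
Sample C is the mislabeled one.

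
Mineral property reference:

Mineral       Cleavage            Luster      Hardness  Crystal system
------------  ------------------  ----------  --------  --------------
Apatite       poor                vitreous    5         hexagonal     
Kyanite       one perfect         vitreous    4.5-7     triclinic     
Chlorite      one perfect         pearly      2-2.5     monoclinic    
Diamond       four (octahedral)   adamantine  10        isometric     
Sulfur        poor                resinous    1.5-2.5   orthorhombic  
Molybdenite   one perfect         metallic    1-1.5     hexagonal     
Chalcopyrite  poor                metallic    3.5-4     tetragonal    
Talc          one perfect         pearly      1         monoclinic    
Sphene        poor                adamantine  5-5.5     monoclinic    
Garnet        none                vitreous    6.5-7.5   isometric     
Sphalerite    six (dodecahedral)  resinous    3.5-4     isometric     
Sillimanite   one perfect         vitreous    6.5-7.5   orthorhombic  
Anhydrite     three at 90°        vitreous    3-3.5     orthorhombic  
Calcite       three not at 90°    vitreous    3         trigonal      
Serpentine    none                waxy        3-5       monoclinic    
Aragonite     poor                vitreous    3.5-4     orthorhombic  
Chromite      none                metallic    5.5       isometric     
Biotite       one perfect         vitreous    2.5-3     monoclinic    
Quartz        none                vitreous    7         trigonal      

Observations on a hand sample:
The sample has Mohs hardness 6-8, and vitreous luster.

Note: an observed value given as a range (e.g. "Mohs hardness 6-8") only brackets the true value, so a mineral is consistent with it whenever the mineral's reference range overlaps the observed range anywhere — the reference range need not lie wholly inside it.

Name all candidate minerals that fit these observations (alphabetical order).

Mohs hardness 6-8: leaves Kyanite, Garnet, Sillimanite, Quartz.
Vitreous luster: all remaining candidates fit.
The minerals that satisfy all observations are Garnet, Kyanite, Quartz, Sillimanite.

Garnet, Kyanite, Quartz, Sillimanite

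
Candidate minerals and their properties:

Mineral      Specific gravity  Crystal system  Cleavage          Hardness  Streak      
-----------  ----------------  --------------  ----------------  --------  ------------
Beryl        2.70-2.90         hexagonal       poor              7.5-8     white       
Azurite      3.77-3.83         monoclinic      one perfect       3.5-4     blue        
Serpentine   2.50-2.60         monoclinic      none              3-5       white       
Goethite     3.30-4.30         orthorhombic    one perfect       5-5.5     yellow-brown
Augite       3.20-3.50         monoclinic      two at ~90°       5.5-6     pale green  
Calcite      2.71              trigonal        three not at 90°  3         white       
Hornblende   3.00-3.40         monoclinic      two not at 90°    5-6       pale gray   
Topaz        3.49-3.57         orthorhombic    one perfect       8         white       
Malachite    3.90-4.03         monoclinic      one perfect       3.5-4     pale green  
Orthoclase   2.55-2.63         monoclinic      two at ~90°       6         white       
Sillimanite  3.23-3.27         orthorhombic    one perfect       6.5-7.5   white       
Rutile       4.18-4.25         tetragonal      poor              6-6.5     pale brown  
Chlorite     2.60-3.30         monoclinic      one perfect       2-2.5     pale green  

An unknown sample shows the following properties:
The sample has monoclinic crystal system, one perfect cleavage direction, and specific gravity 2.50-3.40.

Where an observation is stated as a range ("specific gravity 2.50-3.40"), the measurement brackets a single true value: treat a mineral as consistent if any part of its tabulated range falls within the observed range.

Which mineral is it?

Monoclinic crystal system rules out Beryl, Goethite, Calcite, Topaz, Sillimanite, Rutile.
One perfect cleavage direction: only Azurite, Malachite, Chlorite remain.
Specific gravity 2.50-3.40: only Chlorite remains.
The only mineral consistent with every observation is Chlorite.

Chlorite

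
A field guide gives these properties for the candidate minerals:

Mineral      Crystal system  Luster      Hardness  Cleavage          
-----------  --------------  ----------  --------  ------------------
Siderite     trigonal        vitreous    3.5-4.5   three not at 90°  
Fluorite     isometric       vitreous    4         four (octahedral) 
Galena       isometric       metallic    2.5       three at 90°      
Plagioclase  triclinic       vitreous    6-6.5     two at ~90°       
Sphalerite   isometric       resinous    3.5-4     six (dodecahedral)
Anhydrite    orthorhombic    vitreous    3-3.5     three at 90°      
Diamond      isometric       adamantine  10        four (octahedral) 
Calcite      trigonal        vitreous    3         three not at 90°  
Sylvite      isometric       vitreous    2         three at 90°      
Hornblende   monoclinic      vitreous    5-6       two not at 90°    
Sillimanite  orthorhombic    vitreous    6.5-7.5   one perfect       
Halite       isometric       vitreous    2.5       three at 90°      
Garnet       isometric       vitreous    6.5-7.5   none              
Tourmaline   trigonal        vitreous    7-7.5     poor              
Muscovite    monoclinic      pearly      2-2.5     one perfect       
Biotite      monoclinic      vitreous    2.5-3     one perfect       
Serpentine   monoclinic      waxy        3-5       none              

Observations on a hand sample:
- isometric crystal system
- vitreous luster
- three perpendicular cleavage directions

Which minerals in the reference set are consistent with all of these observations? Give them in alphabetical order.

Halite, Sylvite

Isometric crystal system: only Fluorite, Galena, Sphalerite, Diamond, Sylvite, Halite, Garnet remain.
Vitreous luster is inconsistent with Galena, Sphalerite, Diamond.
Three perpendicular cleavage directions rules out Fluorite, Garnet.
The minerals that satisfy all observations are Halite, Sylvite.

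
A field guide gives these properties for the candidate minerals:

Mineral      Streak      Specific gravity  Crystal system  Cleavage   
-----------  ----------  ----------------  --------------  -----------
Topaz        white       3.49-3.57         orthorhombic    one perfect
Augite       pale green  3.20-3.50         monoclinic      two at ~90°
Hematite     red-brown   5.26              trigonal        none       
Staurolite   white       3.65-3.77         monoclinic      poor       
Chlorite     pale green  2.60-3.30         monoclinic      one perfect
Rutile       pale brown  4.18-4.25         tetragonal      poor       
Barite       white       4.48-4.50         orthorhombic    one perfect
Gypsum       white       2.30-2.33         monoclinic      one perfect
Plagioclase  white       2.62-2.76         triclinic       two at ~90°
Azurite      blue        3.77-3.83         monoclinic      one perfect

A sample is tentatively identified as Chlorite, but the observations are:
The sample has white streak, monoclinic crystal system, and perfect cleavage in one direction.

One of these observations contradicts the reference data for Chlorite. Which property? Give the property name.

White streak: Chlorite has pale green streak — outside the reference range.
Monoclinic crystal system: Chlorite has monoclinic system — consistent.
Perfect cleavage in one direction: Chlorite has cleavage one perfect — consistent.
Only the streak is inconsistent.

streak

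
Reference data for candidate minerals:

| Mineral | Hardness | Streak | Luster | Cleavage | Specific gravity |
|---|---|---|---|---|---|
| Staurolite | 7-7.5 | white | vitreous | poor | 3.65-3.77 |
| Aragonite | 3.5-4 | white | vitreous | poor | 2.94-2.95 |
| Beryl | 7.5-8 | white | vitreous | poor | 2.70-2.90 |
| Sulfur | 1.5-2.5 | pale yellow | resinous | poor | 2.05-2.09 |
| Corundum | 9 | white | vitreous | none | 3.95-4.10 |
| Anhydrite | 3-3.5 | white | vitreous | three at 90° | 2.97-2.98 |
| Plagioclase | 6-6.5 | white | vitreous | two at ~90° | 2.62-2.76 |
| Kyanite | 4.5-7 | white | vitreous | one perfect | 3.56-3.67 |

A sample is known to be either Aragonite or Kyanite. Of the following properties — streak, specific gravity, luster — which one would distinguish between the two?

specific gravity

Streak: both white — same for both.
Specific gravity: Aragonite 2.94-2.95, Kyanite 3.56-3.67 — distinct.
Luster: both vitreous — same for both.
Specific gravity is the diagnostic property here.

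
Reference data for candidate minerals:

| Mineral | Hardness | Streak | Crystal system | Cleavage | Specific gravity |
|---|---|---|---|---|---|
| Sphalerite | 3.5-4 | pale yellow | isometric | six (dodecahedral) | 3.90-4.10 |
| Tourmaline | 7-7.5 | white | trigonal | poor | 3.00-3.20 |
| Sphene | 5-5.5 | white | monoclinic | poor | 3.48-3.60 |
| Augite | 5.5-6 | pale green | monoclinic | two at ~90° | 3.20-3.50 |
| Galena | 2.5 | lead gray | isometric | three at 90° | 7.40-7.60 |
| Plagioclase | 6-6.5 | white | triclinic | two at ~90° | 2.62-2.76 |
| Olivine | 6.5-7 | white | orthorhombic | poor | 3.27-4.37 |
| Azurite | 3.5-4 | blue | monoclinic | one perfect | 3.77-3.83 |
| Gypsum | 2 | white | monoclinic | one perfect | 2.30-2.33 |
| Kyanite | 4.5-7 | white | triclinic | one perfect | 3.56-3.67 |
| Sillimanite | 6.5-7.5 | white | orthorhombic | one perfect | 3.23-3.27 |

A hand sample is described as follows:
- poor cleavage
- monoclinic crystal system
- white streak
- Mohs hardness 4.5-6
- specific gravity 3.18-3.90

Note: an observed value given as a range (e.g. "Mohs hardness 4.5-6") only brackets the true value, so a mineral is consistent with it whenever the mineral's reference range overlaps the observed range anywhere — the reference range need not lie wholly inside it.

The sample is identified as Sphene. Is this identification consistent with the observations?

Poor cleavage — matches Sphene (cleavage poor).
Monoclinic crystal system — matches Sphene (monoclinic system).
White streak — matches Sphene (white streak).
Mohs hardness 4.5-6 — matches Sphene (hardness 5-5.5).
Specific gravity 3.18-3.90 — matches Sphene (SG 3.48-3.60).
Every observed property is compatible with the reference values for Sphene.

Yes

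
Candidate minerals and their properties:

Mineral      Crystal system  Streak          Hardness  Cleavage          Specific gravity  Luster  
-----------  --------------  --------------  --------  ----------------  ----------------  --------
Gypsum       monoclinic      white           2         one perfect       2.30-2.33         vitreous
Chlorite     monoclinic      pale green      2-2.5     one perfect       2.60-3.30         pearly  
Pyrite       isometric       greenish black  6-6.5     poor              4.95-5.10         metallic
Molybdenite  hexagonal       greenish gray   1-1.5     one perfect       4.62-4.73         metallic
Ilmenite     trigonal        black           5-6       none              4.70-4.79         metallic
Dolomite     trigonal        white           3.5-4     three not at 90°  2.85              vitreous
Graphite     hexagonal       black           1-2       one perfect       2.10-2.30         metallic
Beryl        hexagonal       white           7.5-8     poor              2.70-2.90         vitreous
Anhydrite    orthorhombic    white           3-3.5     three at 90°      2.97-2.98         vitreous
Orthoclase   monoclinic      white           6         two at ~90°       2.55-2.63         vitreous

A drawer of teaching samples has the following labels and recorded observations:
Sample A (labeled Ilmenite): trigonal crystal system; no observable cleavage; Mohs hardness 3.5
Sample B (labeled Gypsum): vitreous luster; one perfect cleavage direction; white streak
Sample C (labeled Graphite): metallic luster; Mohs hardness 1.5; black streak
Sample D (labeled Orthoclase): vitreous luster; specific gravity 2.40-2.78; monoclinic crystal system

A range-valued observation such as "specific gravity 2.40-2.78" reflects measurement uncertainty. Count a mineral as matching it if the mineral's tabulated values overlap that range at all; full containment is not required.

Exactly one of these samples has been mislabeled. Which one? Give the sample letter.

Sample A: Ilmenite has hardness 5-6, but the record shows Mohs hardness 3.5 — this label is wrong.
Sample B: every observation is compatible with the reference values for Gypsum.
Sample C: every observation is compatible with the reference values for Graphite.
Sample D: every observation is compatible with the reference values for Orthoclase.
Only sample A is inconsistent with its label.

A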